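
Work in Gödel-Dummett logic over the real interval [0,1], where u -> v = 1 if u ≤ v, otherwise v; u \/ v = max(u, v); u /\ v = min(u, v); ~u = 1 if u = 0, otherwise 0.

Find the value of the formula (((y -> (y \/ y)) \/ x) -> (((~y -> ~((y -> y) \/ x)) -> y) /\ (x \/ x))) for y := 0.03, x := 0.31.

0.03

(y \/ y) = max(0.03, 0.03) = 0.03
(y -> (y \/ y)): 0.03 ≤ 0.03, so result = 1
((y -> (y \/ y)) \/ x) = max(1, 0.31) = 1
~y: Gödel ¬ of 0.03 = 0 (operand ≠ 0)
(y -> y): 0.03 ≤ 0.03, so result = 1
((y -> y) \/ x) = max(1, 0.31) = 1
~((y -> y) \/ x): Gödel ¬ of 1 = 0 (operand ≠ 0)
(~y -> ~((y -> y) \/ x)): 0 ≤ 0, so result = 1
((~y -> ~((y -> y) \/ x)) -> y): 1 > 0.03, so result = 0.03
(x \/ x) = max(0.31, 0.31) = 0.31
(((~y -> ~((y -> y) \/ x)) -> y) /\ (x \/ x)) = min(0.03, 0.31) = 0.03
(((y -> (y \/ y)) \/ x) -> (((~y -> ~((y -> y) \/ x)) -> y) /\ (x \/ x))): 1 > 0.03, so result = 0.03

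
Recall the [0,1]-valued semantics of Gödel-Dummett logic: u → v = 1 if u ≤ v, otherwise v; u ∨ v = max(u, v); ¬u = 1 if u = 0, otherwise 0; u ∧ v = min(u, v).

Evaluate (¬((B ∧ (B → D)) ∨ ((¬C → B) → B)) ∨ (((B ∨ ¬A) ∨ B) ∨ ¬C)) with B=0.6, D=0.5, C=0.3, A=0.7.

(B → D): 0.6 > 0.5, so result = 0.5
(B ∧ (B → D)) = min(0.6, 0.5) = 0.5
¬C: Gödel ¬ of 0.3 = 0 (operand ≠ 0)
(¬C → B): 0 ≤ 0.6, so result = 1
((¬C → B) → B): 1 > 0.6, so result = 0.6
((B ∧ (B → D)) ∨ ((¬C → B) → B)) = max(0.5, 0.6) = 0.6
¬((B ∧ (B → D)) ∨ ((¬C → B) → B)): Gödel ¬ of 0.6 = 0 (operand ≠ 0)
¬A: Gödel ¬ of 0.7 = 0 (operand ≠ 0)
(B ∨ ¬A) = max(0.6, 0) = 0.6
((B ∨ ¬A) ∨ B) = max(0.6, 0.6) = 0.6
¬C: Gödel ¬ of 0.3 = 0 (operand ≠ 0)
(((B ∨ ¬A) ∨ B) ∨ ¬C) = max(0.6, 0) = 0.6
(¬((B ∧ (B → D)) ∨ ((¬C → B) → B)) ∨ (((B ∨ ¬A) ∨ B) ∨ ¬C)) = max(0, 0.6) = 0.6

0.60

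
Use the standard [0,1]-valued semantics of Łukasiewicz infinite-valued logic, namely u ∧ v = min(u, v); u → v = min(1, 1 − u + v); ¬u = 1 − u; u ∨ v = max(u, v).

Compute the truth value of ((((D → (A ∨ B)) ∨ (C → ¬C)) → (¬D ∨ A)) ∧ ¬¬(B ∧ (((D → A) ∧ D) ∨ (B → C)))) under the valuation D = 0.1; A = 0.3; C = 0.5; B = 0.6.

(A ∨ B) = max(0.3, 0.6) = 0.6
(D → (A ∨ B)): min(1, 1 − 0.1 + 0.6) = 1
¬C: Łukasiewicz ¬ gives 1 − 0.5 = 0.5
(C → ¬C): min(1, 1 − 0.5 + 0.5) = 1
((D → (A ∨ B)) ∨ (C → ¬C)) = max(1, 1) = 1
¬D: Łukasiewicz ¬ gives 1 − 0.1 = 0.9
(¬D ∨ A) = max(0.9, 0.3) = 0.9
(((D → (A ∨ B)) ∨ (C → ¬C)) → (¬D ∨ A)): min(1, 1 − 1 + 0.9) = 0.9
(D → A): min(1, 1 − 0.1 + 0.3) = 1
((D → A) ∧ D) = min(1, 0.1) = 0.1
(B → C): min(1, 1 − 0.6 + 0.5) = 0.9
(((D → A) ∧ D) ∨ (B → C)) = max(0.1, 0.9) = 0.9
(B ∧ (((D → A) ∧ D) ∨ (B → C))) = min(0.6, 0.9) = 0.6
¬(B ∧ (((D → A) ∧ D) ∨ (B → C))): Łukasiewicz ¬ gives 1 − 0.6 = 0.4
¬¬(B ∧ (((D → A) ∧ D) ∨ (B → C))): Łukasiewicz ¬ gives 1 − 0.4 = 0.6
((((D → (A ∨ B)) ∨ (C → ¬C)) → (¬D ∨ A)) ∧ ¬¬(B ∧ (((D → A) ∧ D) ∨ (B → C)))) = min(0.9, 0.6) = 0.6

0.60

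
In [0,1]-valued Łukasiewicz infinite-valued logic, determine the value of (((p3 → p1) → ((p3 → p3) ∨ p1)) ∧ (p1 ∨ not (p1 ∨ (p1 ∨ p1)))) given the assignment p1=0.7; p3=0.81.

(p3 → p1): min(1, 1 − 0.81 + 0.7) = 0.89
(p3 → p3): min(1, 1 − 0.81 + 0.81) = 1
((p3 → p3) ∨ p1) = max(1, 0.7) = 1
((p3 → p1) → ((p3 → p3) ∨ p1)): min(1, 1 − 0.89 + 1) = 1
(p1 ∨ p1) = max(0.7, 0.7) = 0.7
(p1 ∨ (p1 ∨ p1)) = max(0.7, 0.7) = 0.7
not (p1 ∨ (p1 ∨ p1)): Łukasiewicz ¬ gives 1 − 0.7 = 0.3
(p1 ∨ not (p1 ∨ (p1 ∨ p1))) = max(0.7, 0.3) = 0.7
(((p3 → p1) → ((p3 → p3) ∨ p1)) ∧ (p1 ∨ not (p1 ∨ (p1 ∨ p1)))) = min(1, 0.7) = 0.7

0.70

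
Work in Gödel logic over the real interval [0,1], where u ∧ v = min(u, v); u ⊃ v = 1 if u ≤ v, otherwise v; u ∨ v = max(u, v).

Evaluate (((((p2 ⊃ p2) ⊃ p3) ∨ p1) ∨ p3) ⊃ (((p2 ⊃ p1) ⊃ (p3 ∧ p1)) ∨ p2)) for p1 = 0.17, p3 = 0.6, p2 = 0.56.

1.00

(p2 ⊃ p2): 0.56 ≤ 0.56, so result = 1
((p2 ⊃ p2) ⊃ p3): 1 > 0.6, so result = 0.6
(((p2 ⊃ p2) ⊃ p3) ∨ p1) = max(0.6, 0.17) = 0.6
((((p2 ⊃ p2) ⊃ p3) ∨ p1) ∨ p3) = max(0.6, 0.6) = 0.6
(p2 ⊃ p1): 0.56 > 0.17, so result = 0.17
(p3 ∧ p1) = min(0.6, 0.17) = 0.17
((p2 ⊃ p1) ⊃ (p3 ∧ p1)): 0.17 ≤ 0.17, so result = 1
(((p2 ⊃ p1) ⊃ (p3 ∧ p1)) ∨ p2) = max(1, 0.56) = 1
(((((p2 ⊃ p2) ⊃ p3) ∨ p1) ∨ p3) ⊃ (((p2 ⊃ p1) ⊃ (p3 ∧ p1)) ∨ p2)): 0.6 ≤ 1, so result = 1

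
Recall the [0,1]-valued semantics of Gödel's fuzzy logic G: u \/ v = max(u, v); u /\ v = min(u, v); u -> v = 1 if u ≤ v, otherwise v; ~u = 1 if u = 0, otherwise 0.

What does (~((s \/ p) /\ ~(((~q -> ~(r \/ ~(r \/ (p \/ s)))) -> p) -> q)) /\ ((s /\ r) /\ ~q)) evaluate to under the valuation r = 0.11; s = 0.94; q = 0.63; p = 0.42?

0.00

(s \/ p) = max(0.94, 0.42) = 0.94
~q: Gödel ¬ of 0.63 = 0 (operand ≠ 0)
(p \/ s) = max(0.42, 0.94) = 0.94
(r \/ (p \/ s)) = max(0.11, 0.94) = 0.94
~(r \/ (p \/ s)): Gödel ¬ of 0.94 = 0 (operand ≠ 0)
(r \/ ~(r \/ (p \/ s))) = max(0.11, 0) = 0.11
~(r \/ ~(r \/ (p \/ s))): Gödel ¬ of 0.11 = 0 (operand ≠ 0)
(~q -> ~(r \/ ~(r \/ (p \/ s)))): 0 ≤ 0, so result = 1
((~q -> ~(r \/ ~(r \/ (p \/ s)))) -> p): 1 > 0.42, so result = 0.42
(((~q -> ~(r \/ ~(r \/ (p \/ s)))) -> p) -> q): 0.42 ≤ 0.63, so result = 1
~(((~q -> ~(r \/ ~(r \/ (p \/ s)))) -> p) -> q): Gödel ¬ of 1 = 0 (operand ≠ 0)
((s \/ p) /\ ~(((~q -> ~(r \/ ~(r \/ (p \/ s)))) -> p) -> q)) = min(0.94, 0) = 0
~((s \/ p) /\ ~(((~q -> ~(r \/ ~(r \/ (p \/ s)))) -> p) -> q)): Gödel ¬ of 0 = 1 (operand is 0)
(s /\ r) = min(0.94, 0.11) = 0.11
~q: Gödel ¬ of 0.63 = 0 (operand ≠ 0)
((s /\ r) /\ ~q) = min(0.11, 0) = 0
(~((s \/ p) /\ ~(((~q -> ~(r \/ ~(r \/ (p \/ s)))) -> p) -> q)) /\ ((s /\ r) /\ ~q)) = min(1, 0) = 0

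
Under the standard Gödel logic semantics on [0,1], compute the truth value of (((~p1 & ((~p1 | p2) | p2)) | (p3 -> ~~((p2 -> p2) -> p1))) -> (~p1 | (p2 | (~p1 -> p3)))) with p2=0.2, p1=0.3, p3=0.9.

~p1: Gödel ¬ of 0.3 = 0 (operand ≠ 0)
~p1: Gödel ¬ of 0.3 = 0 (operand ≠ 0)
(~p1 | p2) = max(0, 0.2) = 0.2
((~p1 | p2) | p2) = max(0.2, 0.2) = 0.2
(~p1 & ((~p1 | p2) | p2)) = min(0, 0.2) = 0
(p2 -> p2): 0.2 ≤ 0.2, so result = 1
((p2 -> p2) -> p1): 1 > 0.3, so result = 0.3
~((p2 -> p2) -> p1): Gödel ¬ of 0.3 = 0 (operand ≠ 0)
~~((p2 -> p2) -> p1): Gödel ¬ of 0 = 1 (operand is 0)
(p3 -> ~~((p2 -> p2) -> p1)): 0.9 ≤ 1, so result = 1
((~p1 & ((~p1 | p2) | p2)) | (p3 -> ~~((p2 -> p2) -> p1))) = max(0, 1) = 1
~p1: Gödel ¬ of 0.3 = 0 (operand ≠ 0)
~p1: Gödel ¬ of 0.3 = 0 (operand ≠ 0)
(~p1 -> p3): 0 ≤ 0.9, so result = 1
(p2 | (~p1 -> p3)) = max(0.2, 1) = 1
(~p1 | (p2 | (~p1 -> p3))) = max(0, 1) = 1
(((~p1 & ((~p1 | p2) | p2)) | (p3 -> ~~((p2 -> p2) -> p1))) -> (~p1 | (p2 | (~p1 -> p3)))): 1 ≤ 1, so result = 1

1.00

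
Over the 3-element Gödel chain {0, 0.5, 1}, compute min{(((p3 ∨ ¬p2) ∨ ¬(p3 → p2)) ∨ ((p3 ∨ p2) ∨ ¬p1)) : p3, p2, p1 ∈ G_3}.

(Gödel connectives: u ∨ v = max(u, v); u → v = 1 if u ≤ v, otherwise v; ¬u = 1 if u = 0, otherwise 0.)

0.50

The minimum is attained at p3 = 0, p2 = 0.5, p1 = 0.5:
  ¬p2: Gödel ¬ of 0.5 = 0 (operand ≠ 0)
  (p3 ∨ ¬p2) = max(0, 0) = 0
  (p3 → p2): 0 ≤ 0.5, so result = 1
  ¬(p3 → p2): Gödel ¬ of 1 = 0 (operand ≠ 0)
  ((p3 ∨ ¬p2) ∨ ¬(p3 → p2)) = max(0, 0) = 0
  (p3 ∨ p2) = max(0, 0.5) = 0.5
  ¬p1: Gödel ¬ of 0.5 = 0 (operand ≠ 0)
  ((p3 ∨ p2) ∨ ¬p1) = max(0.5, 0) = 0.5
  (((p3 ∨ ¬p2) ∨ ¬(p3 → p2)) ∨ ((p3 ∨ p2) ∨ ¬p1)) = max(0, 0.5) = 0.5
Checking all 27 assignments confirms none give a value below 0.50.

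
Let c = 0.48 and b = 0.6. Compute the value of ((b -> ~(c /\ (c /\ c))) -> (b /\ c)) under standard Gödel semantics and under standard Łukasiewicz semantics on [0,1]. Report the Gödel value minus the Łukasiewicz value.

0.44

Gödel evaluation:
  (c /\ c) = min(0.48, 0.48) = 0.48
  (c /\ (c /\ c)) = min(0.48, 0.48) = 0.48
  ~(c /\ (c /\ c)): Gödel ¬ of 0.48 = 0 (operand ≠ 0)
  (b -> ~(c /\ (c /\ c))): 0.6 > 0, so result = 0
  (b /\ c) = min(0.6, 0.48) = 0.48
  ((b -> ~(c /\ (c /\ c))) -> (b /\ c)): 0 ≤ 0.48, so result = 1
  Gödel value = 1
Łukasiewicz evaluation:
  (c /\ c) = min(0.48, 0.48) = 0.48
  (c /\ (c /\ c)) = min(0.48, 0.48) = 0.48
  ~(c /\ (c /\ c)): Łukasiewicz ¬ gives 1 − 0.48 = 0.52
  (b -> ~(c /\ (c /\ c))): min(1, 1 − 0.6 + 0.52) = 0.92
  (b /\ c) = min(0.6, 0.48) = 0.48
  ((b -> ~(c /\ (c /\ c))) -> (b /\ c)): min(1, 1 − 0.92 + 0.48) = 0.56
  Łukasiewicz value = 0.56
Difference: 1 − 0.56 = 0.44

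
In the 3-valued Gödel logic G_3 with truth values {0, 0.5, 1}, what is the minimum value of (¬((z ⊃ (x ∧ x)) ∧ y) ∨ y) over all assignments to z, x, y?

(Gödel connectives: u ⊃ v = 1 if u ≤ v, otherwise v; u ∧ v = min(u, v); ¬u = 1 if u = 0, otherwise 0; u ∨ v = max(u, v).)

0.50

The minimum is attained at z = 0, x = 0, y = 0.5:
  (x ∧ x) = min(0, 0) = 0
  (z ⊃ (x ∧ x)): 0 ≤ 0, so result = 1
  ((z ⊃ (x ∧ x)) ∧ y) = min(1, 0.5) = 0.5
  ¬((z ⊃ (x ∧ x)) ∧ y): Gödel ¬ of 0.5 = 0 (operand ≠ 0)
  (¬((z ⊃ (x ∧ x)) ∧ y) ∨ y) = max(0, 0.5) = 0.5
Checking all 27 assignments confirms none give a value below 0.50.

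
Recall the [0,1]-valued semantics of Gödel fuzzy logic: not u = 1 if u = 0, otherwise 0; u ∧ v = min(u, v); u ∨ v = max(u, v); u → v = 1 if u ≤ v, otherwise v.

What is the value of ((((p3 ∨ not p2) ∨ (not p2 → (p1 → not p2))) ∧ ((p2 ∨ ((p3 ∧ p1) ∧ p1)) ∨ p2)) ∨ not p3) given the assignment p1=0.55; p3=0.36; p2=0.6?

0.60

not p2: Gödel ¬ of 0.6 = 0 (operand ≠ 0)
(p3 ∨ not p2) = max(0.36, 0) = 0.36
not p2: Gödel ¬ of 0.6 = 0 (operand ≠ 0)
not p2: Gödel ¬ of 0.6 = 0 (operand ≠ 0)
(p1 → not p2): 0.55 > 0, so result = 0
(not p2 → (p1 → not p2)): 0 ≤ 0, so result = 1
((p3 ∨ not p2) ∨ (not p2 → (p1 → not p2))) = max(0.36, 1) = 1
(p3 ∧ p1) = min(0.36, 0.55) = 0.36
((p3 ∧ p1) ∧ p1) = min(0.36, 0.55) = 0.36
(p2 ∨ ((p3 ∧ p1) ∧ p1)) = max(0.6, 0.36) = 0.6
((p2 ∨ ((p3 ∧ p1) ∧ p1)) ∨ p2) = max(0.6, 0.6) = 0.6
(((p3 ∨ not p2) ∨ (not p2 → (p1 → not p2))) ∧ ((p2 ∨ ((p3 ∧ p1) ∧ p1)) ∨ p2)) = min(1, 0.6) = 0.6
not p3: Gödel ¬ of 0.36 = 0 (operand ≠ 0)
((((p3 ∨ not p2) ∨ (not p2 → (p1 → not p2))) ∧ ((p2 ∨ ((p3 ∧ p1) ∧ p1)) ∨ p2)) ∨ not p3) = max(0.6, 0) = 0.6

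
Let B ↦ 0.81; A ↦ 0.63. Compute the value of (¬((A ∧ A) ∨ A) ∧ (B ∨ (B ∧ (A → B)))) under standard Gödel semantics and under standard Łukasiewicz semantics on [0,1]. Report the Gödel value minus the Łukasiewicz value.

Gödel evaluation:
  (A ∧ A) = min(0.63, 0.63) = 0.63
  ((A ∧ A) ∨ A) = max(0.63, 0.63) = 0.63
  ¬((A ∧ A) ∨ A): Gödel ¬ of 0.63 = 0 (operand ≠ 0)
  (A → B): 0.63 ≤ 0.81, so result = 1
  (B ∧ (A → B)) = min(0.81, 1) = 0.81
  (B ∨ (B ∧ (A → B))) = max(0.81, 0.81) = 0.81
  (¬((A ∧ A) ∨ A) ∧ (B ∨ (B ∧ (A → B)))) = min(0, 0.81) = 0
  Gödel value = 0
Łukasiewicz evaluation:
  (A ∧ A) = min(0.63, 0.63) = 0.63
  ((A ∧ A) ∨ A) = max(0.63, 0.63) = 0.63
  ¬((A ∧ A) ∨ A): Łukasiewicz ¬ gives 1 − 0.63 = 0.37
  (A → B): min(1, 1 − 0.63 + 0.81) = 1
  (B ∧ (A → B)) = min(0.81, 1) = 0.81
  (B ∨ (B ∧ (A → B))) = max(0.81, 0.81) = 0.81
  (¬((A ∧ A) ∨ A) ∧ (B ∨ (B ∧ (A → B)))) = min(0.37, 0.81) = 0.37
  Łukasiewicz value = 0.37
Difference: 0 − 0.37 = -0.37

-0.37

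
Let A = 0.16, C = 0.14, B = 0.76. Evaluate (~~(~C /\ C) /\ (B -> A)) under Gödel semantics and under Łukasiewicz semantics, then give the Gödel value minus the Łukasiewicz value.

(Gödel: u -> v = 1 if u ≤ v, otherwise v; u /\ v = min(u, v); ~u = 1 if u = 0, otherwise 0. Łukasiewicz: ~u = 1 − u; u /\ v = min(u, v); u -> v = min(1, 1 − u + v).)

-0.14

Gödel evaluation:
  ~C: Gödel ¬ of 0.14 = 0 (operand ≠ 0)
  (~C /\ C) = min(0, 0.14) = 0
  ~(~C /\ C): Gödel ¬ of 0 = 1 (operand is 0)
  ~~(~C /\ C): Gödel ¬ of 1 = 0 (operand ≠ 0)
  (B -> A): 0.76 > 0.16, so result = 0.16
  (~~(~C /\ C) /\ (B -> A)) = min(0, 0.16) = 0
  Gödel value = 0
Łukasiewicz evaluation:
  ~C: Łukasiewicz ¬ gives 1 − 0.14 = 0.86
  (~C /\ C) = min(0.86, 0.14) = 0.14
  ~(~C /\ C): Łukasiewicz ¬ gives 1 − 0.14 = 0.86
  ~~(~C /\ C): Łukasiewicz ¬ gives 1 − 0.86 = 0.14
  (B -> A): min(1, 1 − 0.76 + 0.16) = 0.4
  (~~(~C /\ C) /\ (B -> A)) = min(0.14, 0.4) = 0.14
  Łukasiewicz value = 0.14
Difference: 0 − 0.14 = -0.14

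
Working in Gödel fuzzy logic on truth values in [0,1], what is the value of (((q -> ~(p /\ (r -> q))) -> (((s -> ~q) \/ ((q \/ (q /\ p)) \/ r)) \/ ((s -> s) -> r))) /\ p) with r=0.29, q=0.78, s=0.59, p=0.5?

(r -> q): 0.29 ≤ 0.78, so result = 1
(p /\ (r -> q)) = min(0.5, 1) = 0.5
~(p /\ (r -> q)): Gödel ¬ of 0.5 = 0 (operand ≠ 0)
(q -> ~(p /\ (r -> q))): 0.78 > 0, so result = 0
~q: Gödel ¬ of 0.78 = 0 (operand ≠ 0)
(s -> ~q): 0.59 > 0, so result = 0
(q /\ p) = min(0.78, 0.5) = 0.5
(q \/ (q /\ p)) = max(0.78, 0.5) = 0.78
((q \/ (q /\ p)) \/ r) = max(0.78, 0.29) = 0.78
((s -> ~q) \/ ((q \/ (q /\ p)) \/ r)) = max(0, 0.78) = 0.78
(s -> s): 0.59 ≤ 0.59, so result = 1
((s -> s) -> r): 1 > 0.29, so result = 0.29
(((s -> ~q) \/ ((q \/ (q /\ p)) \/ r)) \/ ((s -> s) -> r)) = max(0.78, 0.29) = 0.78
((q -> ~(p /\ (r -> q))) -> (((s -> ~q) \/ ((q \/ (q /\ p)) \/ r)) \/ ((s -> s) -> r))): 0 ≤ 0.78, so result = 1
(((q -> ~(p /\ (r -> q))) -> (((s -> ~q) \/ ((q \/ (q /\ p)) \/ r)) \/ ((s -> s) -> r))) /\ p) = min(1, 0.5) = 0.5

0.50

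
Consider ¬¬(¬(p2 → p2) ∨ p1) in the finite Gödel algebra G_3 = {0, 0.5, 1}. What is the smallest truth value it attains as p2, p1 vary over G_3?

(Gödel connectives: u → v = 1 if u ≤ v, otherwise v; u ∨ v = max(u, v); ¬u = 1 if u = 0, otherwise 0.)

0.00

The minimum is attained at p2 = 0, p1 = 0:
  (p2 → p2): 0 ≤ 0, so result = 1
  ¬(p2 → p2): Gödel ¬ of 1 = 0 (operand ≠ 0)
  (¬(p2 → p2) ∨ p1) = max(0, 0) = 0
  ¬(¬(p2 → p2) ∨ p1): Gödel ¬ of 0 = 1 (operand is 0)
  ¬¬(¬(p2 → p2) ∨ p1): Gödel ¬ of 1 = 0 (operand ≠ 0)
Checking all 9 assignments confirms none give a value below 0.00.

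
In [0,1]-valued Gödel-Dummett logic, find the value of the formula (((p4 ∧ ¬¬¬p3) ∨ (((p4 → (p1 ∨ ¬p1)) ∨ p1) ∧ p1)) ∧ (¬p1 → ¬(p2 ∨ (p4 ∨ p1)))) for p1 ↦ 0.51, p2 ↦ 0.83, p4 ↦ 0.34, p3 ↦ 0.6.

¬p3: Gödel ¬ of 0.6 = 0 (operand ≠ 0)
¬¬p3: Gödel ¬ of 0 = 1 (operand is 0)
¬¬¬p3: Gödel ¬ of 1 = 0 (operand ≠ 0)
(p4 ∧ ¬¬¬p3) = min(0.34, 0) = 0
¬p1: Gödel ¬ of 0.51 = 0 (operand ≠ 0)
(p1 ∨ ¬p1) = max(0.51, 0) = 0.51
(p4 → (p1 ∨ ¬p1)): 0.34 ≤ 0.51, so result = 1
((p4 → (p1 ∨ ¬p1)) ∨ p1) = max(1, 0.51) = 1
(((p4 → (p1 ∨ ¬p1)) ∨ p1) ∧ p1) = min(1, 0.51) = 0.51
((p4 ∧ ¬¬¬p3) ∨ (((p4 → (p1 ∨ ¬p1)) ∨ p1) ∧ p1)) = max(0, 0.51) = 0.51
¬p1: Gödel ¬ of 0.51 = 0 (operand ≠ 0)
(p4 ∨ p1) = max(0.34, 0.51) = 0.51
(p2 ∨ (p4 ∨ p1)) = max(0.83, 0.51) = 0.83
¬(p2 ∨ (p4 ∨ p1)): Gödel ¬ of 0.83 = 0 (operand ≠ 0)
(¬p1 → ¬(p2 ∨ (p4 ∨ p1))): 0 ≤ 0, so result = 1
(((p4 ∧ ¬¬¬p3) ∨ (((p4 → (p1 ∨ ¬p1)) ∨ p1) ∧ p1)) ∧ (¬p1 → ¬(p2 ∨ (p4 ∨ p1)))) = min(0.51, 1) = 0.51

0.51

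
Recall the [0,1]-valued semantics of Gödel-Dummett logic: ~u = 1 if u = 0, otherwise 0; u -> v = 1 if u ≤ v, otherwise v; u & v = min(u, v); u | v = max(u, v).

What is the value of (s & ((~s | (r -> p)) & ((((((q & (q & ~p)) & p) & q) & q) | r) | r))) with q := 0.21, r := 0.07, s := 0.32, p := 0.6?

0.07

~s: Gödel ¬ of 0.32 = 0 (operand ≠ 0)
(r -> p): 0.07 ≤ 0.6, so result = 1
(~s | (r -> p)) = max(0, 1) = 1
~p: Gödel ¬ of 0.6 = 0 (operand ≠ 0)
(q & ~p) = min(0.21, 0) = 0
(q & (q & ~p)) = min(0.21, 0) = 0
((q & (q & ~p)) & p) = min(0, 0.6) = 0
(((q & (q & ~p)) & p) & q) = min(0, 0.21) = 0
((((q & (q & ~p)) & p) & q) & q) = min(0, 0.21) = 0
(((((q & (q & ~p)) & p) & q) & q) | r) = max(0, 0.07) = 0.07
((((((q & (q & ~p)) & p) & q) & q) | r) | r) = max(0.07, 0.07) = 0.07
((~s | (r -> p)) & ((((((q & (q & ~p)) & p) & q) & q) | r) | r)) = min(1, 0.07) = 0.07
(s & ((~s | (r -> p)) & ((((((q & (q & ~p)) & p) & q) & q) | r) | r))) = min(0.32, 0.07) = 0.07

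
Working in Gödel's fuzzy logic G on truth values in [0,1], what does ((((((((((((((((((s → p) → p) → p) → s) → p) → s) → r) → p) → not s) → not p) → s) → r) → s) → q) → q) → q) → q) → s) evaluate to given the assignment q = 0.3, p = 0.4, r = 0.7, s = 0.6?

(s → p): 0.6 > 0.4, so result = 0.4
((s → p) → p): 0.4 ≤ 0.4, so result = 1
(((s → p) → p) → p): 1 > 0.4, so result = 0.4
((((s → p) → p) → p) → s): 0.4 ≤ 0.6, so result = 1
(((((s → p) → p) → p) → s) → p): 1 > 0.4, so result = 0.4
((((((s → p) → p) → p) → s) → p) → s): 0.4 ≤ 0.6, so result = 1
(((((((s → p) → p) → p) → s) → p) → s) → r): 1 > 0.7, so result = 0.7
((((((((s → p) → p) → p) → s) → p) → s) → r) → p): 0.7 > 0.4, so result = 0.4
not s: Gödel ¬ of 0.6 = 0 (operand ≠ 0)
(((((((((s → p) → p) → p) → s) → p) → s) → r) → p) → not s): 0.4 > 0, so result = 0
not p: Gödel ¬ of 0.4 = 0 (operand ≠ 0)
((((((((((s → p) → p) → p) → s) → p) → s) → r) → p) → not s) → not p): 0 ≤ 0, so result = 1
(((((((((((s → p) → p) → p) → s) → p) → s) → r) → p) → not s) → not p) → s): 1 > 0.6, so result = 0.6
((((((((((((s → p) → p) → p) → s) → p) → s) → r) → p) → not s) → not p) → s) → r): 0.6 ≤ 0.7, so result = 1
(((((((((((((s → p) → p) → p) → s) → p) → s) → r) → p) → not s) → not p) → s) → r) → s): 1 > 0.6, so result = 0.6
((((((((((((((s → p) → p) → p) → s) → p) → s) → r) → p) → not s) → not p) → s) → r) → s) → q): 0.6 > 0.3, so result = 0.3
(((((((((((((((s → p) → p) → p) → s) → p) → s) → r) → p) → not s) → not p) → s) → r) → s) → q) → q): 0.3 ≤ 0.3, so result = 1
((((((((((((((((s → p) → p) → p) → s) → p) → s) → r) → p) → not s) → not p) → s) → r) → s) → q) → q) → q): 1 > 0.3, so result = 0.3
(((((((((((((((((s → p) → p) → p) → s) → p) → s) → r) → p) → not s) → not p) → s) → r) → s) → q) → q) → q) → q): 0.3 ≤ 0.3, so result = 1
((((((((((((((((((s → p) → p) → p) → s) → p) → s) → r) → p) → not s) → not p) → s) → r) → s) → q) → q) → q) → q) → s): 1 > 0.6, so result = 0.6

0.60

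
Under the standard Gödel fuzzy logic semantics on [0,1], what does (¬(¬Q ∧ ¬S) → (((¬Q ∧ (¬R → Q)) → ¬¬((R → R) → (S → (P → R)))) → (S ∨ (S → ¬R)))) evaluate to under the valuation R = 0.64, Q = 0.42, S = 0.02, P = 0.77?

0.02

¬Q: Gödel ¬ of 0.42 = 0 (operand ≠ 0)
¬S: Gödel ¬ of 0.02 = 0 (operand ≠ 0)
(¬Q ∧ ¬S) = min(0, 0) = 0
¬(¬Q ∧ ¬S): Gödel ¬ of 0 = 1 (operand is 0)
¬Q: Gödel ¬ of 0.42 = 0 (operand ≠ 0)
¬R: Gödel ¬ of 0.64 = 0 (operand ≠ 0)
(¬R → Q): 0 ≤ 0.42, so result = 1
(¬Q ∧ (¬R → Q)) = min(0, 1) = 0
(R → R): 0.64 ≤ 0.64, so result = 1
(P → R): 0.77 > 0.64, so result = 0.64
(S → (P → R)): 0.02 ≤ 0.64, so result = 1
((R → R) → (S → (P → R))): 1 ≤ 1, so result = 1
¬((R → R) → (S → (P → R))): Gödel ¬ of 1 = 0 (operand ≠ 0)
¬¬((R → R) → (S → (P → R))): Gödel ¬ of 0 = 1 (operand is 0)
((¬Q ∧ (¬R → Q)) → ¬¬((R → R) → (S → (P → R)))): 0 ≤ 1, so result = 1
¬R: Gödel ¬ of 0.64 = 0 (operand ≠ 0)
(S → ¬R): 0.02 > 0, so result = 0
(S ∨ (S → ¬R)) = max(0.02, 0) = 0.02
(((¬Q ∧ (¬R → Q)) → ¬¬((R → R) → (S → (P → R)))) → (S ∨ (S → ¬R))): 1 > 0.02, so result = 0.02
(¬(¬Q ∧ ¬S) → (((¬Q ∧ (¬R → Q)) → ¬¬((R → R) → (S → (P → R)))) → (S ∨ (S → ¬R)))): 1 > 0.02, so result = 0.02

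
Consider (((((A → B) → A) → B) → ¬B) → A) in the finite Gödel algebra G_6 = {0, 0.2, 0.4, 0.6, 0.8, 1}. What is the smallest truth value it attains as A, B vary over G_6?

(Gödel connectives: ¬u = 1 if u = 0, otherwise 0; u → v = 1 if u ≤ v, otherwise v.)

The minimum is attained at A = 0, B = 0:
  (A → B): 0 ≤ 0, so result = 1
  ((A → B) → A): 1 > 0, so result = 0
  (((A → B) → A) → B): 0 ≤ 0, so result = 1
  ¬B: Gödel ¬ of 0 = 1 (operand is 0)
  ((((A → B) → A) → B) → ¬B): 1 ≤ 1, so result = 1
  (((((A → B) → A) → B) → ¬B) → A): 1 > 0, so result = 0
Checking all 36 assignments confirms none give a value below 0.00.

0.00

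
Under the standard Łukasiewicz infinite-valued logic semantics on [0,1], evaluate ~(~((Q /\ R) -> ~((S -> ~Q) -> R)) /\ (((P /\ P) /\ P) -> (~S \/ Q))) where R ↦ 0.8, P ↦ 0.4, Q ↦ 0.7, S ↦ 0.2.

(Q /\ R) = min(0.7, 0.8) = 0.7
~Q: Łukasiewicz ¬ gives 1 − 0.7 = 0.3
(S -> ~Q): min(1, 1 − 0.2 + 0.3) = 1
((S -> ~Q) -> R): min(1, 1 − 1 + 0.8) = 0.8
~((S -> ~Q) -> R): Łukasiewicz ¬ gives 1 − 0.8 = 0.2
((Q /\ R) -> ~((S -> ~Q) -> R)): min(1, 1 − 0.7 + 0.2) = 0.5
~((Q /\ R) -> ~((S -> ~Q) -> R)): Łukasiewicz ¬ gives 1 − 0.5 = 0.5
(P /\ P) = min(0.4, 0.4) = 0.4
((P /\ P) /\ P) = min(0.4, 0.4) = 0.4
~S: Łukasiewicz ¬ gives 1 − 0.2 = 0.8
(~S \/ Q) = max(0.8, 0.7) = 0.8
(((P /\ P) /\ P) -> (~S \/ Q)): min(1, 1 − 0.4 + 0.8) = 1
(~((Q /\ R) -> ~((S -> ~Q) -> R)) /\ (((P /\ P) /\ P) -> (~S \/ Q))) = min(0.5, 1) = 0.5
~(~((Q /\ R) -> ~((S -> ~Q) -> R)) /\ (((P /\ P) /\ P) -> (~S \/ Q))): Łukasiewicz ¬ gives 1 − 0.5 = 0.5

0.50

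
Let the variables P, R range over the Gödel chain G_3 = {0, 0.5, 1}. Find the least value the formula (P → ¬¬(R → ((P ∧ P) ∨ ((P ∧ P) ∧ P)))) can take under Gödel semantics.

Every assignment gives 1. For instance at P = 0, R = 0:
  (P ∧ P) = min(0, 0) = 0
  (P ∧ P) = min(0, 0) = 0
  ((P ∧ P) ∧ P) = min(0, 0) = 0
  ((P ∧ P) ∨ ((P ∧ P) ∧ P)) = max(0, 0) = 0
  (R → ((P ∧ P) ∨ ((P ∧ P) ∧ P))): 0 ≤ 0, so result = 1
  ¬(R → ((P ∧ P) ∨ ((P ∧ P) ∧ P))): Gödel ¬ of 1 = 0 (operand ≠ 0)
  ¬¬(R → ((P ∧ P) ∨ ((P ∧ P) ∧ P))): Gödel ¬ of 0 = 1 (operand is 0)
  (P → ¬¬(R → ((P ∧ P) ∨ ((P ∧ P) ∧ P)))): 0 ≤ 1, so result = 1
All 9 assignments give value 1 — the formula is a G_3-tautology.

1.00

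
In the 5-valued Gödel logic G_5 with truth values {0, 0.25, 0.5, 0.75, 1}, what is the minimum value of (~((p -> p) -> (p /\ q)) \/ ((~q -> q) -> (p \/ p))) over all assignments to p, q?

0.25

The minimum is attained at p = 0.25, q = 0.25:
  (p -> p): 0.25 ≤ 0.25, so result = 1
  (p /\ q) = min(0.25, 0.25) = 0.25
  ((p -> p) -> (p /\ q)): 1 > 0.25, so result = 0.25
  ~((p -> p) -> (p /\ q)): Gödel ¬ of 0.25 = 0 (operand ≠ 0)
  ~q: Gödel ¬ of 0.25 = 0 (operand ≠ 0)
  (~q -> q): 0 ≤ 0.25, so result = 1
  (p \/ p) = max(0.25, 0.25) = 0.25
  ((~q -> q) -> (p \/ p)): 1 > 0.25, so result = 0.25
  (~((p -> p) -> (p /\ q)) \/ ((~q -> q) -> (p \/ p))) = max(0, 0.25) = 0.25
Checking all 25 assignments confirms none give a value below 0.25.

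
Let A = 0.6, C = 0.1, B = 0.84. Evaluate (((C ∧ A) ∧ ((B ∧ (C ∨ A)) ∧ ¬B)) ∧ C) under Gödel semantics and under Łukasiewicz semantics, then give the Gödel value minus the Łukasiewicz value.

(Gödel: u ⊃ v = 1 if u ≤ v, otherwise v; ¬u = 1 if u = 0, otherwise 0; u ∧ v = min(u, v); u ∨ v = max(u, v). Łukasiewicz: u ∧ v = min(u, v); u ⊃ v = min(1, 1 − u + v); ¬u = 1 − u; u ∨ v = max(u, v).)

Gödel evaluation:
  (C ∧ A) = min(0.1, 0.6) = 0.1
  (C ∨ A) = max(0.1, 0.6) = 0.6
  (B ∧ (C ∨ A)) = min(0.84, 0.6) = 0.6
  ¬B: Gödel ¬ of 0.84 = 0 (operand ≠ 0)
  ((B ∧ (C ∨ A)) ∧ ¬B) = min(0.6, 0) = 0
  ((C ∧ A) ∧ ((B ∧ (C ∨ A)) ∧ ¬B)) = min(0.1, 0) = 0
  (((C ∧ A) ∧ ((B ∧ (C ∨ A)) ∧ ¬B)) ∧ C) = min(0, 0.1) = 0
  Gödel value = 0
Łukasiewicz evaluation:
  (C ∧ A) = min(0.1, 0.6) = 0.1
  (C ∨ A) = max(0.1, 0.6) = 0.6
  (B ∧ (C ∨ A)) = min(0.84, 0.6) = 0.6
  ¬B: Łukasiewicz ¬ gives 1 − 0.84 = 0.16
  ((B ∧ (C ∨ A)) ∧ ¬B) = min(0.6, 0.16) = 0.16
  ((C ∧ A) ∧ ((B ∧ (C ∨ A)) ∧ ¬B)) = min(0.1, 0.16) = 0.1
  (((C ∧ A) ∧ ((B ∧ (C ∨ A)) ∧ ¬B)) ∧ C) = min(0.1, 0.1) = 0.1
  Łukasiewicz value = 0.1
Difference: 0 − 0.1 = -0.10

-0.10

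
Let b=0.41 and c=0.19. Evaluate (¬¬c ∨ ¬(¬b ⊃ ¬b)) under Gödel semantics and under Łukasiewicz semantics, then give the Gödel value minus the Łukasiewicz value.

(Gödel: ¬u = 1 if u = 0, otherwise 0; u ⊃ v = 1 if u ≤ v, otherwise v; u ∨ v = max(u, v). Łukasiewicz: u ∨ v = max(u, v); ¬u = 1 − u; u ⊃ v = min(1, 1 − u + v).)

Gödel evaluation:
  ¬c: Gödel ¬ of 0.19 = 0 (operand ≠ 0)
  ¬¬c: Gödel ¬ of 0 = 1 (operand is 0)
  ¬b: Gödel ¬ of 0.41 = 0 (operand ≠ 0)
  ¬b: Gödel ¬ of 0.41 = 0 (operand ≠ 0)
  (¬b ⊃ ¬b): 0 ≤ 0, so result = 1
  ¬(¬b ⊃ ¬b): Gödel ¬ of 1 = 0 (operand ≠ 0)
  (¬¬c ∨ ¬(¬b ⊃ ¬b)) = max(1, 0) = 1
  Gödel value = 1
Łukasiewicz evaluation:
  ¬c: Łukasiewicz ¬ gives 1 − 0.19 = 0.81
  ¬¬c: Łukasiewicz ¬ gives 1 − 0.81 = 0.19
  ¬b: Łukasiewicz ¬ gives 1 − 0.41 = 0.59
  ¬b: Łukasiewicz ¬ gives 1 − 0.41 = 0.59
  (¬b ⊃ ¬b): min(1, 1 − 0.59 + 0.59) = 1
  ¬(¬b ⊃ ¬b): Łukasiewicz ¬ gives 1 − 1 = 0
  (¬¬c ∨ ¬(¬b ⊃ ¬b)) = max(0.19, 0) = 0.19
  Łukasiewicz value = 0.19
Difference: 1 − 0.19 = 0.81

0.81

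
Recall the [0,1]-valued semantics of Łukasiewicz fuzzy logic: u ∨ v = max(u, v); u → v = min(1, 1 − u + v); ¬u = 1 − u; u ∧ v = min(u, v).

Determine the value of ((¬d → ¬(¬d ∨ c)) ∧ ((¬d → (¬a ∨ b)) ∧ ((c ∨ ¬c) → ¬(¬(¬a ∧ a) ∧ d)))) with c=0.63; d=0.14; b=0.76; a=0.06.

0.28

¬d: Łukasiewicz ¬ gives 1 − 0.14 = 0.86
¬d: Łukasiewicz ¬ gives 1 − 0.14 = 0.86
(¬d ∨ c) = max(0.86, 0.63) = 0.86
¬(¬d ∨ c): Łukasiewicz ¬ gives 1 − 0.86 = 0.14
(¬d → ¬(¬d ∨ c)): min(1, 1 − 0.86 + 0.14) = 0.28
¬d: Łukasiewicz ¬ gives 1 − 0.14 = 0.86
¬a: Łukasiewicz ¬ gives 1 − 0.06 = 0.94
(¬a ∨ b) = max(0.94, 0.76) = 0.94
(¬d → (¬a ∨ b)): min(1, 1 − 0.86 + 0.94) = 1
¬c: Łukasiewicz ¬ gives 1 − 0.63 = 0.37
(c ∨ ¬c) = max(0.63, 0.37) = 0.63
¬a: Łukasiewicz ¬ gives 1 − 0.06 = 0.94
(¬a ∧ a) = min(0.94, 0.06) = 0.06
¬(¬a ∧ a): Łukasiewicz ¬ gives 1 − 0.06 = 0.94
(¬(¬a ∧ a) ∧ d) = min(0.94, 0.14) = 0.14
¬(¬(¬a ∧ a) ∧ d): Łukasiewicz ¬ gives 1 − 0.14 = 0.86
((c ∨ ¬c) → ¬(¬(¬a ∧ a) ∧ d)): min(1, 1 − 0.63 + 0.86) = 1
((¬d → (¬a ∨ b)) ∧ ((c ∨ ¬c) → ¬(¬(¬a ∧ a) ∧ d))) = min(1, 1) = 1
((¬d → ¬(¬d ∨ c)) ∧ ((¬d → (¬a ∨ b)) ∧ ((c ∨ ¬c) → ¬(¬(¬a ∧ a) ∧ d)))) = min(0.28, 1) = 0.28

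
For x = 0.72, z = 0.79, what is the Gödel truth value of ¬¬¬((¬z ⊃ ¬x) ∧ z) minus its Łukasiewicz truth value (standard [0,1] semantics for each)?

-0.21

Gödel evaluation:
  ¬z: Gödel ¬ of 0.79 = 0 (operand ≠ 0)
  ¬x: Gödel ¬ of 0.72 = 0 (operand ≠ 0)
  (¬z ⊃ ¬x): 0 ≤ 0, so result = 1
  ((¬z ⊃ ¬x) ∧ z) = min(1, 0.79) = 0.79
  ¬((¬z ⊃ ¬x) ∧ z): Gödel ¬ of 0.79 = 0 (operand ≠ 0)
  ¬¬((¬z ⊃ ¬x) ∧ z): Gödel ¬ of 0 = 1 (operand is 0)
  ¬¬¬((¬z ⊃ ¬x) ∧ z): Gödel ¬ of 1 = 0 (operand ≠ 0)
  Gödel value = 0
Łukasiewicz evaluation:
  ¬z: Łukasiewicz ¬ gives 1 − 0.79 = 0.21
  ¬x: Łukasiewicz ¬ gives 1 − 0.72 = 0.28
  (¬z ⊃ ¬x): min(1, 1 − 0.21 + 0.28) = 1
  ((¬z ⊃ ¬x) ∧ z) = min(1, 0.79) = 0.79
  ¬((¬z ⊃ ¬x) ∧ z): Łukasiewicz ¬ gives 1 − 0.79 = 0.21
  ¬¬((¬z ⊃ ¬x) ∧ z): Łukasiewicz ¬ gives 1 − 0.21 = 0.79
  ¬¬¬((¬z ⊃ ¬x) ∧ z): Łukasiewicz ¬ gives 1 − 0.79 = 0.21
  Łukasiewicz value = 0.21
Difference: 0 − 0.21 = -0.21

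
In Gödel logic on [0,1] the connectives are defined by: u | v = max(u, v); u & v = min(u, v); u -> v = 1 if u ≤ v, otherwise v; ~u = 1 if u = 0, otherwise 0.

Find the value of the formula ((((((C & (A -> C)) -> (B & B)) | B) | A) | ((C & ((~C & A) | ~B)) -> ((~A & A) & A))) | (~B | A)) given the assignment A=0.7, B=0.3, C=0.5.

(A -> C): 0.7 > 0.5, so result = 0.5
(C & (A -> C)) = min(0.5, 0.5) = 0.5
(B & B) = min(0.3, 0.3) = 0.3
((C & (A -> C)) -> (B & B)): 0.5 > 0.3, so result = 0.3
(((C & (A -> C)) -> (B & B)) | B) = max(0.3, 0.3) = 0.3
((((C & (A -> C)) -> (B & B)) | B) | A) = max(0.3, 0.7) = 0.7
~C: Gödel ¬ of 0.5 = 0 (operand ≠ 0)
(~C & A) = min(0, 0.7) = 0
~B: Gödel ¬ of 0.3 = 0 (operand ≠ 0)
((~C & A) | ~B) = max(0, 0) = 0
(C & ((~C & A) | ~B)) = min(0.5, 0) = 0
~A: Gödel ¬ of 0.7 = 0 (operand ≠ 0)
(~A & A) = min(0, 0.7) = 0
((~A & A) & A) = min(0, 0.7) = 0
((C & ((~C & A) | ~B)) -> ((~A & A) & A)): 0 ≤ 0, so result = 1
(((((C & (A -> C)) -> (B & B)) | B) | A) | ((C & ((~C & A) | ~B)) -> ((~A & A) & A))) = max(0.7, 1) = 1
~B: Gödel ¬ of 0.3 = 0 (operand ≠ 0)
(~B | A) = max(0, 0.7) = 0.7
((((((C & (A -> C)) -> (B & B)) | B) | A) | ((C & ((~C & A) | ~B)) -> ((~A & A) & A))) | (~B | A)) = max(1, 0.7) = 1

1.00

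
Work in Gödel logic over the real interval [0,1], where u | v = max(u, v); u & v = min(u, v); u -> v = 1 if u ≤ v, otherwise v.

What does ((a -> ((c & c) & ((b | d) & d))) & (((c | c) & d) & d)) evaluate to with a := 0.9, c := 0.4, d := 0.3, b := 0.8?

0.30

(c & c) = min(0.4, 0.4) = 0.4
(b | d) = max(0.8, 0.3) = 0.8
((b | d) & d) = min(0.8, 0.3) = 0.3
((c & c) & ((b | d) & d)) = min(0.4, 0.3) = 0.3
(a -> ((c & c) & ((b | d) & d))): 0.9 > 0.3, so result = 0.3
(c | c) = max(0.4, 0.4) = 0.4
((c | c) & d) = min(0.4, 0.3) = 0.3
(((c | c) & d) & d) = min(0.3, 0.3) = 0.3
((a -> ((c & c) & ((b | d) & d))) & (((c | c) & d) & d)) = min(0.3, 0.3) = 0.3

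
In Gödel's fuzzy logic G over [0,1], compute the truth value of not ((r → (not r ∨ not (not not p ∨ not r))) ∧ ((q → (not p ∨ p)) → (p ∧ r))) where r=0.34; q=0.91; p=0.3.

not r: Gödel ¬ of 0.34 = 0 (operand ≠ 0)
not p: Gödel ¬ of 0.3 = 0 (operand ≠ 0)
not not p: Gödel ¬ of 0 = 1 (operand is 0)
not r: Gödel ¬ of 0.34 = 0 (operand ≠ 0)
(not not p ∨ not r) = max(1, 0) = 1
not (not not p ∨ not r): Gödel ¬ of 1 = 0 (operand ≠ 0)
(not r ∨ not (not not p ∨ not r)) = max(0, 0) = 0
(r → (not r ∨ not (not not p ∨ not r))): 0.34 > 0, so result = 0
not p: Gödel ¬ of 0.3 = 0 (operand ≠ 0)
(not p ∨ p) = max(0, 0.3) = 0.3
(q → (not p ∨ p)): 0.91 > 0.3, so result = 0.3
(p ∧ r) = min(0.3, 0.34) = 0.3
((q → (not p ∨ p)) → (p ∧ r)): 0.3 ≤ 0.3, so result = 1
((r → (not r ∨ not (not not p ∨ not r))) ∧ ((q → (not p ∨ p)) → (p ∧ r))) = min(0, 1) = 0
not ((r → (not r ∨ not (not not p ∨ not r))) ∧ ((q → (not p ∨ p)) → (p ∧ r))): Gödel ¬ of 0 = 1 (operand is 0)

1.00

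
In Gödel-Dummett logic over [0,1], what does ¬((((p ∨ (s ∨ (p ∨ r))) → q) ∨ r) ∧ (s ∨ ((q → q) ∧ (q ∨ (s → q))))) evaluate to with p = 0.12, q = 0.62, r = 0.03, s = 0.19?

0.00

(p ∨ r) = max(0.12, 0.03) = 0.12
(s ∨ (p ∨ r)) = max(0.19, 0.12) = 0.19
(p ∨ (s ∨ (p ∨ r))) = max(0.12, 0.19) = 0.19
((p ∨ (s ∨ (p ∨ r))) → q): 0.19 ≤ 0.62, so result = 1
(((p ∨ (s ∨ (p ∨ r))) → q) ∨ r) = max(1, 0.03) = 1
(q → q): 0.62 ≤ 0.62, so result = 1
(s → q): 0.19 ≤ 0.62, so result = 1
(q ∨ (s → q)) = max(0.62, 1) = 1
((q → q) ∧ (q ∨ (s → q))) = min(1, 1) = 1
(s ∨ ((q → q) ∧ (q ∨ (s → q)))) = max(0.19, 1) = 1
((((p ∨ (s ∨ (p ∨ r))) → q) ∨ r) ∧ (s ∨ ((q → q) ∧ (q ∨ (s → q))))) = min(1, 1) = 1
¬((((p ∨ (s ∨ (p ∨ r))) → q) ∨ r) ∧ (s ∨ ((q → q) ∧ (q ∨ (s → q))))): Gödel ¬ of 1 = 0 (operand ≠ 0)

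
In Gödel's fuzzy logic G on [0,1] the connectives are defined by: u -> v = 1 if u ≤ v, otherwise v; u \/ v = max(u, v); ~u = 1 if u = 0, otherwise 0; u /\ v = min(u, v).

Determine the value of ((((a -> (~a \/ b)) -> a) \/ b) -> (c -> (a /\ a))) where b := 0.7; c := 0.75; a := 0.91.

1.00

~a: Gödel ¬ of 0.91 = 0 (operand ≠ 0)
(~a \/ b) = max(0, 0.7) = 0.7
(a -> (~a \/ b)): 0.91 > 0.7, so result = 0.7
((a -> (~a \/ b)) -> a): 0.7 ≤ 0.91, so result = 1
(((a -> (~a \/ b)) -> a) \/ b) = max(1, 0.7) = 1
(a /\ a) = min(0.91, 0.91) = 0.91
(c -> (a /\ a)): 0.75 ≤ 0.91, so result = 1
((((a -> (~a \/ b)) -> a) \/ b) -> (c -> (a /\ a))): 1 ≤ 1, so result = 1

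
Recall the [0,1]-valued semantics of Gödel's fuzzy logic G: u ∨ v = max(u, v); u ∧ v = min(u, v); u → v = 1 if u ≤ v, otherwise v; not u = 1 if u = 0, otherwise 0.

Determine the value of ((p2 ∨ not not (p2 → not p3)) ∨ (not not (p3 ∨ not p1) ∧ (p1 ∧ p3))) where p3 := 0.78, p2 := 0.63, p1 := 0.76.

0.76

not p3: Gödel ¬ of 0.78 = 0 (operand ≠ 0)
(p2 → not p3): 0.63 > 0, so result = 0
not (p2 → not p3): Gödel ¬ of 0 = 1 (operand is 0)
not not (p2 → not p3): Gödel ¬ of 1 = 0 (operand ≠ 0)
(p2 ∨ not not (p2 → not p3)) = max(0.63, 0) = 0.63
not p1: Gödel ¬ of 0.76 = 0 (operand ≠ 0)
(p3 ∨ not p1) = max(0.78, 0) = 0.78
not (p3 ∨ not p1): Gödel ¬ of 0.78 = 0 (operand ≠ 0)
not not (p3 ∨ not p1): Gödel ¬ of 0 = 1 (operand is 0)
(p1 ∧ p3) = min(0.76, 0.78) = 0.76
(not not (p3 ∨ not p1) ∧ (p1 ∧ p3)) = min(1, 0.76) = 0.76
((p2 ∨ not not (p2 → not p3)) ∨ (not not (p3 ∨ not p1) ∧ (p1 ∧ p3))) = max(0.63, 0.76) = 0.76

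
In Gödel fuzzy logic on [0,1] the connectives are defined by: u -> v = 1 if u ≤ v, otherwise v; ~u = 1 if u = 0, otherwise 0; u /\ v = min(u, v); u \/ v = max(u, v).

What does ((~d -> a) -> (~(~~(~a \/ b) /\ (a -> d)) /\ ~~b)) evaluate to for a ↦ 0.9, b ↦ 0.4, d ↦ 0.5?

~d: Gödel ¬ of 0.5 = 0 (operand ≠ 0)
(~d -> a): 0 ≤ 0.9, so result = 1
~a: Gödel ¬ of 0.9 = 0 (operand ≠ 0)
(~a \/ b) = max(0, 0.4) = 0.4
~(~a \/ b): Gödel ¬ of 0.4 = 0 (operand ≠ 0)
~~(~a \/ b): Gödel ¬ of 0 = 1 (operand is 0)
(a -> d): 0.9 > 0.5, so result = 0.5
(~~(~a \/ b) /\ (a -> d)) = min(1, 0.5) = 0.5
~(~~(~a \/ b) /\ (a -> d)): Gödel ¬ of 0.5 = 0 (operand ≠ 0)
~b: Gödel ¬ of 0.4 = 0 (operand ≠ 0)
~~b: Gödel ¬ of 0 = 1 (operand is 0)
(~(~~(~a \/ b) /\ (a -> d)) /\ ~~b) = min(0, 1) = 0
((~d -> a) -> (~(~~(~a \/ b) /\ (a -> d)) /\ ~~b)): 1 > 0, so result = 0

0.00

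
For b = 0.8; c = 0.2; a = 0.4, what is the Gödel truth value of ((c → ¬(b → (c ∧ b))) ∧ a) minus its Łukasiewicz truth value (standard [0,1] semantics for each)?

Gödel evaluation:
  (c ∧ b) = min(0.2, 0.8) = 0.2
  (b → (c ∧ b)): 0.8 > 0.2, so result = 0.2
  ¬(b → (c ∧ b)): Gödel ¬ of 0.2 = 0 (operand ≠ 0)
  (c → ¬(b → (c ∧ b))): 0.2 > 0, so result = 0
  ((c → ¬(b → (c ∧ b))) ∧ a) = min(0, 0.4) = 0
  Gödel value = 0
Łukasiewicz evaluation:
  (c ∧ b) = min(0.2, 0.8) = 0.2
  (b → (c ∧ b)): min(1, 1 − 0.8 + 0.2) = 0.4
  ¬(b → (c ∧ b)): Łukasiewicz ¬ gives 1 − 0.4 = 0.6
  (c → ¬(b → (c ∧ b))): min(1, 1 − 0.2 + 0.6) = 1
  ((c → ¬(b → (c ∧ b))) ∧ a) = min(1, 0.4) = 0.4
  Łukasiewicz value = 0.4
Difference: 0 − 0.4 = -0.40

-0.40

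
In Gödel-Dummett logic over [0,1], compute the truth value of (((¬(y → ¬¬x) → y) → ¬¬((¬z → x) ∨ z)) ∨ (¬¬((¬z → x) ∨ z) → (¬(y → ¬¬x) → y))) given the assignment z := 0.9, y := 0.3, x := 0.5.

1.00

¬x: Gödel ¬ of 0.5 = 0 (operand ≠ 0)
¬¬x: Gödel ¬ of 0 = 1 (operand is 0)
(y → ¬¬x): 0.3 ≤ 1, so result = 1
¬(y → ¬¬x): Gödel ¬ of 1 = 0 (operand ≠ 0)
(¬(y → ¬¬x) → y): 0 ≤ 0.3, so result = 1
¬z: Gödel ¬ of 0.9 = 0 (operand ≠ 0)
(¬z → x): 0 ≤ 0.5, so result = 1
((¬z → x) ∨ z) = max(1, 0.9) = 1
¬((¬z → x) ∨ z): Gödel ¬ of 1 = 0 (operand ≠ 0)
¬¬((¬z → x) ∨ z): Gödel ¬ of 0 = 1 (operand is 0)
((¬(y → ¬¬x) → y) → ¬¬((¬z → x) ∨ z)): 1 ≤ 1, so result = 1
¬z: Gödel ¬ of 0.9 = 0 (operand ≠ 0)
(¬z → x): 0 ≤ 0.5, so result = 1
((¬z → x) ∨ z) = max(1, 0.9) = 1
¬((¬z → x) ∨ z): Gödel ¬ of 1 = 0 (operand ≠ 0)
¬¬((¬z → x) ∨ z): Gödel ¬ of 0 = 1 (operand is 0)
¬x: Gödel ¬ of 0.5 = 0 (operand ≠ 0)
¬¬x: Gödel ¬ of 0 = 1 (operand is 0)
(y → ¬¬x): 0.3 ≤ 1, so result = 1
¬(y → ¬¬x): Gödel ¬ of 1 = 0 (operand ≠ 0)
(¬(y → ¬¬x) → y): 0 ≤ 0.3, so result = 1
(¬¬((¬z → x) ∨ z) → (¬(y → ¬¬x) → y)): 1 ≤ 1, so result = 1
(((¬(y → ¬¬x) → y) → ¬¬((¬z → x) ∨ z)) ∨ (¬¬((¬z → x) ∨ z) → (¬(y → ¬¬x) → y))) = max(1, 1) = 1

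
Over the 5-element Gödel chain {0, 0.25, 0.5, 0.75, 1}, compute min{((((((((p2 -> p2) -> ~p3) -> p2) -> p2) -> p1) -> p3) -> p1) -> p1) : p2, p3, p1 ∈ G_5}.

The minimum is attained at p2 = 0, p3 = 0, p1 = 0.25:
  (p2 -> p2): 0 ≤ 0, so result = 1
  ~p3: Gödel ¬ of 0 = 1 (operand is 0)
  ((p2 -> p2) -> ~p3): 1 ≤ 1, so result = 1
  (((p2 -> p2) -> ~p3) -> p2): 1 > 0, so result = 0
  ((((p2 -> p2) -> ~p3) -> p2) -> p2): 0 ≤ 0, so result = 1
  (((((p2 -> p2) -> ~p3) -> p2) -> p2) -> p1): 1 > 0.25, so result = 0.25
  ((((((p2 -> p2) -> ~p3) -> p2) -> p2) -> p1) -> p3): 0.25 > 0, so result = 0
  (((((((p2 -> p2) -> ~p3) -> p2) -> p2) -> p1) -> p3) -> p1): 0 ≤ 0.25, so result = 1
  ((((((((p2 -> p2) -> ~p3) -> p2) -> p2) -> p1) -> p3) -> p1) -> p1): 1 > 0.25, so result = 0.25
Checking all 125 assignments confirms none give a value below 0.25.

0.25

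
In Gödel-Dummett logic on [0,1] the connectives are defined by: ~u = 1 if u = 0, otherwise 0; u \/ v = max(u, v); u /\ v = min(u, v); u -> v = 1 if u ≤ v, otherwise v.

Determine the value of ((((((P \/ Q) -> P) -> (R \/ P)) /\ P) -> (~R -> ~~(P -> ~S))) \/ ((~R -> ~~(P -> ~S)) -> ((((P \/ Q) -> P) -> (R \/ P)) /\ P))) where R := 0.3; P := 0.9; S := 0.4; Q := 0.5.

(P \/ Q) = max(0.9, 0.5) = 0.9
((P \/ Q) -> P): 0.9 ≤ 0.9, so result = 1
(R \/ P) = max(0.3, 0.9) = 0.9
(((P \/ Q) -> P) -> (R \/ P)): 1 > 0.9, so result = 0.9
((((P \/ Q) -> P) -> (R \/ P)) /\ P) = min(0.9, 0.9) = 0.9
~R: Gödel ¬ of 0.3 = 0 (operand ≠ 0)
~S: Gödel ¬ of 0.4 = 0 (operand ≠ 0)
(P -> ~S): 0.9 > 0, so result = 0
~(P -> ~S): Gödel ¬ of 0 = 1 (operand is 0)
~~(P -> ~S): Gödel ¬ of 1 = 0 (operand ≠ 0)
(~R -> ~~(P -> ~S)): 0 ≤ 0, so result = 1
(((((P \/ Q) -> P) -> (R \/ P)) /\ P) -> (~R -> ~~(P -> ~S))): 0.9 ≤ 1, so result = 1
~R: Gödel ¬ of 0.3 = 0 (operand ≠ 0)
~S: Gödel ¬ of 0.4 = 0 (operand ≠ 0)
(P -> ~S): 0.9 > 0, so result = 0
~(P -> ~S): Gödel ¬ of 0 = 1 (operand is 0)
~~(P -> ~S): Gödel ¬ of 1 = 0 (operand ≠ 0)
(~R -> ~~(P -> ~S)): 0 ≤ 0, so result = 1
(P \/ Q) = max(0.9, 0.5) = 0.9
((P \/ Q) -> P): 0.9 ≤ 0.9, so result = 1
(R \/ P) = max(0.3, 0.9) = 0.9
(((P \/ Q) -> P) -> (R \/ P)): 1 > 0.9, so result = 0.9
((((P \/ Q) -> P) -> (R \/ P)) /\ P) = min(0.9, 0.9) = 0.9
((~R -> ~~(P -> ~S)) -> ((((P \/ Q) -> P) -> (R \/ P)) /\ P)): 1 > 0.9, so result = 0.9
((((((P \/ Q) -> P) -> (R \/ P)) /\ P) -> (~R -> ~~(P -> ~S))) \/ ((~R -> ~~(P -> ~S)) -> ((((P \/ Q) -> P) -> (R \/ P)) /\ P))) = max(1, 0.9) = 1

1.00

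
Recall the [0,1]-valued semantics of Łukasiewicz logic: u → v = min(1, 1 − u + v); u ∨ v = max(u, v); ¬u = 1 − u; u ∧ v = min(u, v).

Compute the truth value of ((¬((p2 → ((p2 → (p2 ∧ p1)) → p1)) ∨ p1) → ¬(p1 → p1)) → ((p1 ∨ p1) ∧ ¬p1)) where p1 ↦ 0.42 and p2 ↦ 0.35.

0.42

(p2 ∧ p1) = min(0.35, 0.42) = 0.35
(p2 → (p2 ∧ p1)): min(1, 1 − 0.35 + 0.35) = 1
((p2 → (p2 ∧ p1)) → p1): min(1, 1 − 1 + 0.42) = 0.42
(p2 → ((p2 → (p2 ∧ p1)) → p1)): min(1, 1 − 0.35 + 0.42) = 1
((p2 → ((p2 → (p2 ∧ p1)) → p1)) ∨ p1) = max(1, 0.42) = 1
¬((p2 → ((p2 → (p2 ∧ p1)) → p1)) ∨ p1): Łukasiewicz ¬ gives 1 − 1 = 0
(p1 → p1): min(1, 1 − 0.42 + 0.42) = 1
¬(p1 → p1): Łukasiewicz ¬ gives 1 − 1 = 0
(¬((p2 → ((p2 → (p2 ∧ p1)) → p1)) ∨ p1) → ¬(p1 → p1)): min(1, 1 − 0 + 0) = 1
(p1 ∨ p1) = max(0.42, 0.42) = 0.42
¬p1: Łukasiewicz ¬ gives 1 − 0.42 = 0.58
((p1 ∨ p1) ∧ ¬p1) = min(0.42, 0.58) = 0.42
((¬((p2 → ((p2 → (p2 ∧ p1)) → p1)) ∨ p1) → ¬(p1 → p1)) → ((p1 ∨ p1) ∧ ¬p1)): min(1, 1 − 1 + 0.42) = 0.42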